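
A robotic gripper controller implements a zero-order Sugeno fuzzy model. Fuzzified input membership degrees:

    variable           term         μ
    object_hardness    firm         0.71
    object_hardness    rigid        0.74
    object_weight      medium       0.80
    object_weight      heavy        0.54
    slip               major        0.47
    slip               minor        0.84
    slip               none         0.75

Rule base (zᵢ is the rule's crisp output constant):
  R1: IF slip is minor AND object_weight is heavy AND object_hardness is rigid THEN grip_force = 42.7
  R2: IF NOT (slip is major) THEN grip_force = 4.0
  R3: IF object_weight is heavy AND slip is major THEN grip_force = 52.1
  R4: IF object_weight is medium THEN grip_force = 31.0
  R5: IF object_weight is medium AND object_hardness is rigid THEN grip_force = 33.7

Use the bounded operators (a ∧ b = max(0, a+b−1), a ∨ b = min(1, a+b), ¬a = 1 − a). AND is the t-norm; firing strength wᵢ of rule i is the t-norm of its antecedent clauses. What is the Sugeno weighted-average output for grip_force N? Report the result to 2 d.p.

25.38

R1 (z=42.7): minor=0.84, heavy=0.54, rigid=0.74; AND[max(0, a+b−1)] → w = 0.12
R2 (z=4.0): ¬major=1−0.47=0.53 → w = 0.53
R3 (z=52.1): heavy=0.54, major=0.47; AND[max(0, a+b−1)] → w = 0.01
R4 (z=31.0): medium=0.80 → w = 0.80
R5 (z=33.7): medium=0.80, rigid=0.74; AND[max(0, a+b−1)] → w = 0.54
Weighted average = (0.12·42.7 + 0.53·4.0 + 0.01·52.1 + 0.80·31.0 + 0.54·33.7) / (0.12 + 0.53 + 0.01 + 0.80 + 0.54)
  = 50.7630 / 2.0000 = 25.38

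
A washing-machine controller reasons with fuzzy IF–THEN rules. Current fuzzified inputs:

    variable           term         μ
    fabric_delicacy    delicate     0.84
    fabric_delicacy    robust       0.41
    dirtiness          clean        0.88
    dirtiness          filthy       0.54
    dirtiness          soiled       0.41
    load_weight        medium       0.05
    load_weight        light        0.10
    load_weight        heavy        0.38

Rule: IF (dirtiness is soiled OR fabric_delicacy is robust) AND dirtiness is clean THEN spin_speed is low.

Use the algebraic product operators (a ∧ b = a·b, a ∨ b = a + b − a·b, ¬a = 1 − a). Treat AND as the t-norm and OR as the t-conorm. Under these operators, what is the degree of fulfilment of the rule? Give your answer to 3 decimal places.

0.574

firing strength: (soiled=0.41 OR robust=0.41) = 0.6519; AND[a·b] with clean=0.88 → w = 0.5737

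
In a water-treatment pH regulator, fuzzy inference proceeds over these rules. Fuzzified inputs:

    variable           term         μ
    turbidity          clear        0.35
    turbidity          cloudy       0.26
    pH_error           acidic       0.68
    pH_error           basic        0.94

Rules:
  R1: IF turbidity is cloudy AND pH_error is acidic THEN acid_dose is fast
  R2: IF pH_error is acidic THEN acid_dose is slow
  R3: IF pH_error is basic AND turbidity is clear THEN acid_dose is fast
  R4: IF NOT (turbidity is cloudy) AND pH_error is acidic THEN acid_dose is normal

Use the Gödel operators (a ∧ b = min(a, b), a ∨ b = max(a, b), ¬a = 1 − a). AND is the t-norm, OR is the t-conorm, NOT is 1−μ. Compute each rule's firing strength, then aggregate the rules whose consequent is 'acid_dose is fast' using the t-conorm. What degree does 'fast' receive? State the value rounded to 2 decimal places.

R1: cloudy=0.26, acidic=0.68; AND[min(a, b)] → w = 0.26
R2: acidic=0.68 → w = 0.68
R3: basic=0.94, clear=0.35; AND[min(a, b)] → w = 0.35
R4: ¬cloudy=1−0.26=0.74, acidic=0.68; AND[min(a, b)] → w = 0.68
Rules with consequent 'fast': {R1, R3} → strengths 0.26, 0.35
Aggregate via t-conorm [max(a, b)]: 0.35

0.35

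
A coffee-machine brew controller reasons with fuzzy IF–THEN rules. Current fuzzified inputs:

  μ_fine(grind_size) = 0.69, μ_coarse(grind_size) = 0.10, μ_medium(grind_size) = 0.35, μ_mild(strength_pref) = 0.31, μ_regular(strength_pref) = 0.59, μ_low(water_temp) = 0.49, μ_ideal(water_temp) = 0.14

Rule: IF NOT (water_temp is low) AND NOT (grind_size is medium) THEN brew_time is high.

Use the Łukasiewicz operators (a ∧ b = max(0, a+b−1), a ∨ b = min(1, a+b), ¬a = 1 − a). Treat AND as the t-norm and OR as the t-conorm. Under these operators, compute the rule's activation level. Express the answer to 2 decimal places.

firing strength: ¬low=1−0.49=0.51, ¬medium=1−0.35=0.65; AND[max(0, a+b−1)] → w = 0.16

0.16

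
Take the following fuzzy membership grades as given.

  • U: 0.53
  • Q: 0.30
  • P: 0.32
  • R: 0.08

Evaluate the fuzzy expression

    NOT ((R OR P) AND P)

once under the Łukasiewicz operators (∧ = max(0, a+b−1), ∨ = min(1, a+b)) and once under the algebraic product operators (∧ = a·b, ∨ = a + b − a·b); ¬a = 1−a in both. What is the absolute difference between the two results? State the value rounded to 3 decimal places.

0.120

Under Łukasiewicz:
  R OR P = min(1, a+b) on (0.08, 0.32) = 0.40
  (R OR P) AND P = max(0, a+b−1) on (0.40, 0.32) = 0.00
  NOT ((R OR P) AND P) = 1 − 0.00 = 1.00
  → value = 1.0000
Under algebraic product:
  R OR P = a + b − a·b on (0.0800, 0.3200) = 0.3744
  (R OR P) AND P = a·b on (0.3744, 0.3200) = 0.1198
  NOT ((R OR P) AND P) = 1 − 0.1198 = 0.8802
  → value = 0.8802
|1.0000 − 0.8802| = 0.120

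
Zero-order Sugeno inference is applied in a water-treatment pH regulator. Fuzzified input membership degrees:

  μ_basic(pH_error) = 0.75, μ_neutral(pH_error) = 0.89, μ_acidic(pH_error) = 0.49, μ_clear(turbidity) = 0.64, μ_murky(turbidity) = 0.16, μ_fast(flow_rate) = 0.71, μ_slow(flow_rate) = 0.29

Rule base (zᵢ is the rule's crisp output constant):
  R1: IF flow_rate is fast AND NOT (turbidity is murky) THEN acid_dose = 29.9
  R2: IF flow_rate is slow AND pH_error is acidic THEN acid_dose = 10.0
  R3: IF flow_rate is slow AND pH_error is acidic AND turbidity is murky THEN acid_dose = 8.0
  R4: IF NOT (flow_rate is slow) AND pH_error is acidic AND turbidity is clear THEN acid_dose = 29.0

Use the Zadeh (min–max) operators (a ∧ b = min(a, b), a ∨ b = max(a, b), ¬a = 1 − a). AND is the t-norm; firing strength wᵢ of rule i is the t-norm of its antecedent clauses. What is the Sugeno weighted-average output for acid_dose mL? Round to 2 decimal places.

24.01

R1 (z=29.9): fast=0.71, ¬murky=1−0.16=0.84; AND[min(a, b)] → w = 0.71
R2 (z=10.0): slow=0.29, acidic=0.49; AND[min(a, b)] → w = 0.29
R3 (z=8.0): slow=0.29, acidic=0.49, murky=0.16; AND[min(a, b)] → w = 0.16
R4 (z=29.0): ¬slow=1−0.29=0.71, acidic=0.49, clear=0.64; AND[min(a, b)] → w = 0.49
Weighted average = (0.71·29.9 + 0.29·10.0 + 0.16·8.0 + 0.49·29.0) / (0.71 + 0.29 + 0.16 + 0.49)
  = 39.6190 / 1.6500 = 24.01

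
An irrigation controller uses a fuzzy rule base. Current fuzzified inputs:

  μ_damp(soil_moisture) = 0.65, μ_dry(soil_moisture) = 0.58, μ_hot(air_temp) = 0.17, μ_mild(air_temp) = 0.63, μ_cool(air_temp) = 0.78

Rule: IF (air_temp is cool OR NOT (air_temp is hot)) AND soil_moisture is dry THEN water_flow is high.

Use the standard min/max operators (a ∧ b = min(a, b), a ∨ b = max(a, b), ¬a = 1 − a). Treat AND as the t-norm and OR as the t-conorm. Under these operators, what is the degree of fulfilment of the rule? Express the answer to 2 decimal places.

firing strength: (cool=0.78 OR ¬hot=1−0.17=0.83) = 0.83; AND[min(a, b)] with dry=0.58 → w = 0.58

0.58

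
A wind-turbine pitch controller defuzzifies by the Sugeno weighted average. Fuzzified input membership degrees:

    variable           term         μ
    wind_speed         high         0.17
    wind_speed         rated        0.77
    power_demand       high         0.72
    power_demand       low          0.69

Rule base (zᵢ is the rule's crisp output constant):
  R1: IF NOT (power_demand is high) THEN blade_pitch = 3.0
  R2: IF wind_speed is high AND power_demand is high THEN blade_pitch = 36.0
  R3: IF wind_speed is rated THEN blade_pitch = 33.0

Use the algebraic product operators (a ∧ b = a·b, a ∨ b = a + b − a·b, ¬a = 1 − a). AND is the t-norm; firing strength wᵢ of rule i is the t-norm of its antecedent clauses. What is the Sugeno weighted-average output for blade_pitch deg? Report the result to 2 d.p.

26.15

R1 (z=3.0): ¬high=1−0.72=0.28 → w = 0.2800
R2 (z=36.0): high=0.17, high=0.72; AND[a·b] → w = 0.1224
R3 (z=33.0): rated=0.77 → w = 0.7700
Weighted average = (0.2800·3.0 + 0.1224·36.0 + 0.7700·33.0) / (0.2800 + 0.1224 + 0.7700)
  = 30.6564 / 1.1724 = 26.15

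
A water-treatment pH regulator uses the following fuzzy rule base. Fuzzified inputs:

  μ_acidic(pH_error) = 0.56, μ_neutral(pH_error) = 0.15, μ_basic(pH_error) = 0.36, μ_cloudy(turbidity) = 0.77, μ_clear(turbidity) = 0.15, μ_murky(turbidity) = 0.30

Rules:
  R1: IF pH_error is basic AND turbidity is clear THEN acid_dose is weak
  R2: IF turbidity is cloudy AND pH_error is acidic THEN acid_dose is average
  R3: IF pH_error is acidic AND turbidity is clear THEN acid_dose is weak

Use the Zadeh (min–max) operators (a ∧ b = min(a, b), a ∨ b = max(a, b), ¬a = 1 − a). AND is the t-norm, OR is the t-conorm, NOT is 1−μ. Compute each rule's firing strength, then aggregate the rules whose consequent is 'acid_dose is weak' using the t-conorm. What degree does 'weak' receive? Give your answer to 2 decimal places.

0.15

R1: basic=0.36, clear=0.15; AND[min(a, b)] → w = 0.15
R2: cloudy=0.77, acidic=0.56; AND[min(a, b)] → w = 0.56
R3: acidic=0.56, clear=0.15; AND[min(a, b)] → w = 0.15
Rules with consequent 'weak': {R1, R3} → strengths 0.15, 0.15
Aggregate via t-conorm [max(a, b)]: 0.15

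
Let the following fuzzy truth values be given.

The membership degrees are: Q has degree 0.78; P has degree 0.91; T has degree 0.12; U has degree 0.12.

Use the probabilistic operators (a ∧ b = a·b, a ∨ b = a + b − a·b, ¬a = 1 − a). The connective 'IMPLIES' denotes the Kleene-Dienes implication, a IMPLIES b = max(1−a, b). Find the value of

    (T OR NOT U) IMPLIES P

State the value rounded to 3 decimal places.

0.910

NOT U = 1 − 0.1200 = 0.8800
T OR NOT U = a + b − a·b on (0.1200, 0.8800) = 0.8944
(T OR NOT U) IMPLIES P  [Kleene-Dienes: max(1−a, b)] with a=0.8944, b=0.9100 → 0.9100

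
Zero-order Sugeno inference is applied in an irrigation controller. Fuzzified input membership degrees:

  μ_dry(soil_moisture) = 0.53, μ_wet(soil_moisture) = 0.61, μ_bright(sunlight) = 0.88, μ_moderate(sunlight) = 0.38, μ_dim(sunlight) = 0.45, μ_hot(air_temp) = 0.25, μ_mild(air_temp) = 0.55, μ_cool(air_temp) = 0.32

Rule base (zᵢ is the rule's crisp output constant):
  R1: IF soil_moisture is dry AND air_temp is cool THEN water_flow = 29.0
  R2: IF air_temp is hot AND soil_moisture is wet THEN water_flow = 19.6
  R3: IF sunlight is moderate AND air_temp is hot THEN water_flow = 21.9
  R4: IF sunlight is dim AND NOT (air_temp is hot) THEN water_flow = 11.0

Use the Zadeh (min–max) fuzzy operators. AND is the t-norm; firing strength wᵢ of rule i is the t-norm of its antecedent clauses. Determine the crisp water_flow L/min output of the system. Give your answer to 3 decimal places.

R1 (z=29.0): dry=0.53, cool=0.32; AND[min(a, b)] → w = 0.32
R2 (z=19.6): hot=0.25, wet=0.61; AND[min(a, b)] → w = 0.25
R3 (z=21.9): moderate=0.38, hot=0.25; AND[min(a, b)] → w = 0.25
R4 (z=11.0): dim=0.45, ¬hot=1−0.25=0.75; AND[min(a, b)] → w = 0.45
Weighted average = (0.32·29.0 + 0.25·19.6 + 0.25·21.9 + 0.45·11.0) / (0.32 + 0.25 + 0.25 + 0.45)
  = 24.6050 / 1.2700 = 19.374

19.374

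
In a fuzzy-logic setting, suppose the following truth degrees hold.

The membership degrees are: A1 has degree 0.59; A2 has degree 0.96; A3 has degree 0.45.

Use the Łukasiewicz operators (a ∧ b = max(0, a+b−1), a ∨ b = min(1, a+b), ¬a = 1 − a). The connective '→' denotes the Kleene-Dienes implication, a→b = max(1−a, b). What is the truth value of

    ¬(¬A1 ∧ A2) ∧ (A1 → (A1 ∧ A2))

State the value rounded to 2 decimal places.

¬A1 = 1 − 0.59 = 0.41
¬A1 ∧ A2 = max(0, a+b−1) on (0.41, 0.96) = 0.37
¬(¬A1 ∧ A2) = 1 − 0.37 = 0.63
A1 ∧ A2 = max(0, a+b−1) on (0.59, 0.96) = 0.55
A1 → (A1 ∧ A2)  [Kleene-Dienes: max(1−a, b)] with a=0.59, b=0.55 → 0.55
¬(¬A1 ∧ A2) ∧ (A1 → (A1 ∧ A2)) = max(0, a+b−1) on (0.63, 0.55) = 0.18

0.18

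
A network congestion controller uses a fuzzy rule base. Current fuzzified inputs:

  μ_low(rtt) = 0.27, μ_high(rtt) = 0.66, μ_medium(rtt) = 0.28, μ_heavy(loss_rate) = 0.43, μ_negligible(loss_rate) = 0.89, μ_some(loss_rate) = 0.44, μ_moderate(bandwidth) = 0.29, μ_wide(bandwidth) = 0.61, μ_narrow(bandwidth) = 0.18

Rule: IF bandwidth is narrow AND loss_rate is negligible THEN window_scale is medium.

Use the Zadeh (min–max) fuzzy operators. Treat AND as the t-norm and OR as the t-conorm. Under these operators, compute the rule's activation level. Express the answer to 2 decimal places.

firing strength: narrow=0.18, negligible=0.89; AND[min(a, b)] → w = 0.18

0.18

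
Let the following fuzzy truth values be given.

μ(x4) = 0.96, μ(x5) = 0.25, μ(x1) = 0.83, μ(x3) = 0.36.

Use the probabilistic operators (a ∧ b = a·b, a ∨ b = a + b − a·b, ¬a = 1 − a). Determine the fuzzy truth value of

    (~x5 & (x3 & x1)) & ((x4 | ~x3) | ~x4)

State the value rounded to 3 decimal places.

~x5 = 1 − 0.2500 = 0.7500
x3 & x1 = a·b on (0.3600, 0.8300) = 0.2988
~x5 & (x3 & x1) = a·b on (0.7500, 0.2988) = 0.2241
~x3 = 1 − 0.3600 = 0.6400
x4 | ~x3 = a + b − a·b on (0.9600, 0.6400) = 0.9856
~x4 = 1 − 0.9600 = 0.0400
(x4 | ~x3) | ~x4 = a + b − a·b on (0.9856, 0.0400) = 0.9862
(~x5 & (x3 & x1)) & ((x4 | ~x3) | ~x4) = a·b on (0.2241, 0.9862) = 0.2210

0.221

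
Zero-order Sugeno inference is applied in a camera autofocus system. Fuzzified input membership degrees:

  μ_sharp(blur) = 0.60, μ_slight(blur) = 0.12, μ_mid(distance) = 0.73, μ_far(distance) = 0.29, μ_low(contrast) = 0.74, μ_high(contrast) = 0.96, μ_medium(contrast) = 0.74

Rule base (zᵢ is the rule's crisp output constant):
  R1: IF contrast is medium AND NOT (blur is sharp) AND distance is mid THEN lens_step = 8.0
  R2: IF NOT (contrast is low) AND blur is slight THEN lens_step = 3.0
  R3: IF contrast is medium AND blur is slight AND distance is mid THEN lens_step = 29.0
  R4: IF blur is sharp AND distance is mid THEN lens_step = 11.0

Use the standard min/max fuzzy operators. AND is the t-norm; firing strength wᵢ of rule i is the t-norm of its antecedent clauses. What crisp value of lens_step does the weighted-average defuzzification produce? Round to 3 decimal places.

11.000

R1 (z=8.0): medium=0.74, ¬sharp=1−0.60=0.40, mid=0.73; AND[min(a, b)] → w = 0.40
R2 (z=3.0): ¬low=1−0.74=0.26, slight=0.12; AND[min(a, b)] → w = 0.12
R3 (z=29.0): medium=0.74, slight=0.12, mid=0.73; AND[min(a, b)] → w = 0.12
R4 (z=11.0): sharp=0.60, mid=0.73; AND[min(a, b)] → w = 0.60
Weighted average = (0.40·8.0 + 0.12·3.0 + 0.12·29.0 + 0.60·11.0) / (0.40 + 0.12 + 0.12 + 0.60)
  = 13.6400 / 1.2400 = 11.000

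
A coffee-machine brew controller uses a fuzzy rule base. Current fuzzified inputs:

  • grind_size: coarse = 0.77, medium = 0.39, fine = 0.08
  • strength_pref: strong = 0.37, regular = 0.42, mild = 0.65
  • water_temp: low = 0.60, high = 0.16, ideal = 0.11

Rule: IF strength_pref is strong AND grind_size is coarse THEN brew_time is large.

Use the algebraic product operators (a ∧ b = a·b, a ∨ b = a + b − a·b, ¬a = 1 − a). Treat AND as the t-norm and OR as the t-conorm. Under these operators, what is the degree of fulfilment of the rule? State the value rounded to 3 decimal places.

firing strength: strong=0.37, coarse=0.77; AND[a·b] → w = 0.2849

0.285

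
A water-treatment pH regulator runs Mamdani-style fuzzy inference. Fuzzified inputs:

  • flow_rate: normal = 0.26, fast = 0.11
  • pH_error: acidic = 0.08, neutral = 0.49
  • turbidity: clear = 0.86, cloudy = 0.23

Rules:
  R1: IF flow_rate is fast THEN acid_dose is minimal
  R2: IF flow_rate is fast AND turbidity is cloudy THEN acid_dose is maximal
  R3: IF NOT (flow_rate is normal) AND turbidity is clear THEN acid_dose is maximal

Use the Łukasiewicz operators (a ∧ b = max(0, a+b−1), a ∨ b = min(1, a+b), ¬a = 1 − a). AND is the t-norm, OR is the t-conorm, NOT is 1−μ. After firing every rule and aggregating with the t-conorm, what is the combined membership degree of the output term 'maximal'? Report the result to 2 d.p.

0.60

R1: fast=0.11 → w = 0.11
R2: fast=0.11, cloudy=0.23; AND[max(0, a+b−1)] → w = 0.00
R3: ¬normal=1−0.26=0.74, clear=0.86; AND[max(0, a+b−1)] → w = 0.60
Rules with consequent 'maximal': {R2, R3} → strengths 0.00, 0.60
Aggregate via t-conorm [min(1, a+b)]: 0.60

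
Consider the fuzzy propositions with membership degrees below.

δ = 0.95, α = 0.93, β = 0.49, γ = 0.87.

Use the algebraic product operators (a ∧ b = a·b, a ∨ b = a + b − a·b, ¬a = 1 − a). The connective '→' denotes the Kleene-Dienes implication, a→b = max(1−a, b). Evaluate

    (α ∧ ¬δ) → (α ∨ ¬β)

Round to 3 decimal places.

0.966

¬δ = 1 − 0.9500 = 0.0500
α ∧ ¬δ = a·b on (0.9300, 0.0500) = 0.0465
¬β = 1 − 0.4900 = 0.5100
α ∨ ¬β = a + b − a·b on (0.9300, 0.5100) = 0.9657
(α ∧ ¬δ) → (α ∨ ¬β)  [Kleene-Dienes: max(1−a, b)] with a=0.0465, b=0.9657 → 0.9657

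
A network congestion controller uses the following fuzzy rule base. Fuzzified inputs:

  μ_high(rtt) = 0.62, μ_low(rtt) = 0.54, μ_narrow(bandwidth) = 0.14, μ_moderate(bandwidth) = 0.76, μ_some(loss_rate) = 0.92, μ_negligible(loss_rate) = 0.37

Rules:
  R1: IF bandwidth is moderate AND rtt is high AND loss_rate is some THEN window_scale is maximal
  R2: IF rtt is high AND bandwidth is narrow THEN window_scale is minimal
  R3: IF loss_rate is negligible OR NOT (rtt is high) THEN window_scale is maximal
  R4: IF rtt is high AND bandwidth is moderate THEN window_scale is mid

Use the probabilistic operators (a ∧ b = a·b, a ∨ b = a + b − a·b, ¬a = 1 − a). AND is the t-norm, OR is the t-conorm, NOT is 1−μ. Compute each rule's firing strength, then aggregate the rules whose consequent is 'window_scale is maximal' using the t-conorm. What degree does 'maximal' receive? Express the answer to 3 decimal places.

R1: moderate=0.76, high=0.62, some=0.92; AND[a·b] → w = 0.4335
R2: high=0.62, narrow=0.14; AND[a·b] → w = 0.0868
R3: negligible=0.37, ¬high=1−0.62=0.38; OR[a + b − a·b] → w = 0.6094
R4: high=0.62, moderate=0.76; AND[a·b] → w = 0.4712
Rules with consequent 'maximal': {R1, R3} → strengths 0.4335, 0.6094
Aggregate via t-conorm [a + b − a·b]: 0.7787

0.779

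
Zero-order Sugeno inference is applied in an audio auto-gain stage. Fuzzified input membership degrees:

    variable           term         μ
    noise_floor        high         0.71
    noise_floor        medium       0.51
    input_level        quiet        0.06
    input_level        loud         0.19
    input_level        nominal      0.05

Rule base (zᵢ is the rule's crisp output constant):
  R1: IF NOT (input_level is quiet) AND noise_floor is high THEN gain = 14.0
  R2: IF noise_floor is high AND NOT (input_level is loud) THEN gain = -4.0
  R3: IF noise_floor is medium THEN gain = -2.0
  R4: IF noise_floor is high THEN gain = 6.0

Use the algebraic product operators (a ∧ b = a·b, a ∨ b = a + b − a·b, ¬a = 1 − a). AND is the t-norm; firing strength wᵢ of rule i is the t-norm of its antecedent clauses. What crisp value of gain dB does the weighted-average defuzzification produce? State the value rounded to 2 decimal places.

4.18

R1 (z=14.0): ¬quiet=1−0.06=0.94, high=0.71; AND[a·b] → w = 0.6674
R2 (z=-4.0): high=0.71, ¬loud=1−0.19=0.81; AND[a·b] → w = 0.5751
R3 (z=-2.0): medium=0.51 → w = 0.5100
R4 (z=6.0): high=0.71 → w = 0.7100
Weighted average = (0.6674·14.0 + 0.5751·-4.0 + 0.5100·-2.0 + 0.7100·6.0) / (0.6674 + 0.5751 + 0.5100 + 0.7100)
  = 10.2832 / 2.4625 = 4.18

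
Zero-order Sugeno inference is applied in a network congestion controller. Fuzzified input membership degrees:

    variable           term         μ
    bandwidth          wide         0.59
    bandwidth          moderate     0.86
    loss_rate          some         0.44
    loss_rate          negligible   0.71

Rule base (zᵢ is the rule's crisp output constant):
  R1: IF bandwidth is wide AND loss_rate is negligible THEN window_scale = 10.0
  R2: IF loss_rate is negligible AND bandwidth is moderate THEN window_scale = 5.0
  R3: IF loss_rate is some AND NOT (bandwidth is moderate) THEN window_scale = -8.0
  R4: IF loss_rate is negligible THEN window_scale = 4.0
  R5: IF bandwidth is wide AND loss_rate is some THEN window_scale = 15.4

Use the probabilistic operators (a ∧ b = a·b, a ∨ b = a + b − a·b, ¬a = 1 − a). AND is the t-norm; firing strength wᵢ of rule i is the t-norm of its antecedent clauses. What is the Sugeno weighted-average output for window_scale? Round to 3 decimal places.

R1 (z=10.0): wide=0.59, negligible=0.71; AND[a·b] → w = 0.4189
R2 (z=5.0): negligible=0.71, moderate=0.86; AND[a·b] → w = 0.6106
R3 (z=-8.0): some=0.44, ¬moderate=1−0.86=0.14; AND[a·b] → w = 0.0616
R4 (z=4.0): negligible=0.71 → w = 0.7100
R5 (z=15.4): wide=0.59, some=0.44; AND[a·b] → w = 0.2596
Weighted average = (0.4189·10.0 + 0.6106·5.0 + 0.0616·-8.0 + 0.7100·4.0 + 0.2596·15.4) / (0.4189 + 0.6106 + 0.0616 + 0.7100 + 0.2596)
  = 13.5870 / 2.0607 = 6.593

6.593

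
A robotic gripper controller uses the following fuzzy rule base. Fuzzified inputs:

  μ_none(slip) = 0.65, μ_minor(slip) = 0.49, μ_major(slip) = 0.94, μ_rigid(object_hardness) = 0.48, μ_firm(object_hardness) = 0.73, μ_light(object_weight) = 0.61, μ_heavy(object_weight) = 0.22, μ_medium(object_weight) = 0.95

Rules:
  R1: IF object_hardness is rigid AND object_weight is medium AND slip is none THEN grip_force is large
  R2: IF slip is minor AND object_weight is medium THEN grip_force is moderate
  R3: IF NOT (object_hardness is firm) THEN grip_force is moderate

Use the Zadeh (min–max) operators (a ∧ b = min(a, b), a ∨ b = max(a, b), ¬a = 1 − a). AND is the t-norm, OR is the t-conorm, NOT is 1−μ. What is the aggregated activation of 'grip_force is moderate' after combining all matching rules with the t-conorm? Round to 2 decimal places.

0.49

R1: rigid=0.48, medium=0.95, none=0.65; AND[min(a, b)] → w = 0.48
R2: minor=0.49, medium=0.95; AND[min(a, b)] → w = 0.49
R3: ¬firm=1−0.73=0.27 → w = 0.27
Rules with consequent 'moderate': {R2, R3} → strengths 0.49, 0.27
Aggregate via t-conorm [max(a, b)]: 0.49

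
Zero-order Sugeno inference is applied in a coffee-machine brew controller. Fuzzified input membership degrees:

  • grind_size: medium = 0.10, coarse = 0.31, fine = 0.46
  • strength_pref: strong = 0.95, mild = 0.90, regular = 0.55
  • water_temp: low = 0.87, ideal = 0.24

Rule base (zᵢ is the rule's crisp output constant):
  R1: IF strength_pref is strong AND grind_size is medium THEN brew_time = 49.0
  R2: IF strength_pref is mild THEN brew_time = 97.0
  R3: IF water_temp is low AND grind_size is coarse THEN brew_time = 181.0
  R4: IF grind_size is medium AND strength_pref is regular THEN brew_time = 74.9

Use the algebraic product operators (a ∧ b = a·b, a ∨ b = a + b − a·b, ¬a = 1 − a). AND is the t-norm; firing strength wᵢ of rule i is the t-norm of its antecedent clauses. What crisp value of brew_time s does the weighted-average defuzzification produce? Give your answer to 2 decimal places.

R1 (z=49.0): strong=0.95, medium=0.10; AND[a·b] → w = 0.0950
R2 (z=97.0): mild=0.90 → w = 0.9000
R3 (z=181.0): low=0.87, coarse=0.31; AND[a·b] → w = 0.2697
R4 (z=74.9): medium=0.10, regular=0.55; AND[a·b] → w = 0.0550
Weighted average = (0.0950·49.0 + 0.9000·97.0 + 0.2697·181.0 + 0.0550·74.9) / (0.0950 + 0.9000 + 0.2697 + 0.0550)
  = 144.8902 / 1.3197 = 109.79

109.79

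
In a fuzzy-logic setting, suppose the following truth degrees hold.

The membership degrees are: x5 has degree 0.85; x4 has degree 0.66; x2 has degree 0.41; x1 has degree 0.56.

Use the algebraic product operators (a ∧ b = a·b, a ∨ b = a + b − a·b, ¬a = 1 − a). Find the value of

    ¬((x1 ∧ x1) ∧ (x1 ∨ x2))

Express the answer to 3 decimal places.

x1 ∧ x1 = a·b on (0.5600, 0.5600) = 0.3136
x1 ∨ x2 = a + b − a·b on (0.5600, 0.4100) = 0.7404
(x1 ∧ x1) ∧ (x1 ∨ x2) = a·b on (0.3136, 0.7404) = 0.2322
¬((x1 ∧ x1) ∧ (x1 ∨ x2)) = 1 − 0.2322 = 0.7678

0.768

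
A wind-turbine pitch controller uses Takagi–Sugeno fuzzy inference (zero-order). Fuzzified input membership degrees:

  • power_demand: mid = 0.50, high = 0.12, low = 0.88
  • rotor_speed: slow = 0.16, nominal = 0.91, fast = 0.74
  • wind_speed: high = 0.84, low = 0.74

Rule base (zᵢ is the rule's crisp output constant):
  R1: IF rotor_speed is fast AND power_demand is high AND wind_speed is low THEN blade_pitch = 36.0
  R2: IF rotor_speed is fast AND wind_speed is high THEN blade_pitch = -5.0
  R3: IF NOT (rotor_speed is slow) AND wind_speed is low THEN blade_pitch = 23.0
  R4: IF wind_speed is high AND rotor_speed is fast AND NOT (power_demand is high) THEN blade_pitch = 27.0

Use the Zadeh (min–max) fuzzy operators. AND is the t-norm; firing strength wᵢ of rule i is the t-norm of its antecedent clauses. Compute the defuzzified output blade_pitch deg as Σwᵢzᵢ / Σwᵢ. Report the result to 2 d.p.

16.08

R1 (z=36.0): fast=0.74, high=0.12, low=0.74; AND[min(a, b)] → w = 0.12
R2 (z=-5.0): fast=0.74, high=0.84; AND[min(a, b)] → w = 0.74
R3 (z=23.0): ¬slow=1−0.16=0.84, low=0.74; AND[min(a, b)] → w = 0.74
R4 (z=27.0): high=0.84, fast=0.74, ¬high=1−0.12=0.88; AND[min(a, b)] → w = 0.74
Weighted average = (0.12·36.0 + 0.74·-5.0 + 0.74·23.0 + 0.74·27.0) / (0.12 + 0.74 + 0.74 + 0.74)
  = 37.6200 / 2.3400 = 16.08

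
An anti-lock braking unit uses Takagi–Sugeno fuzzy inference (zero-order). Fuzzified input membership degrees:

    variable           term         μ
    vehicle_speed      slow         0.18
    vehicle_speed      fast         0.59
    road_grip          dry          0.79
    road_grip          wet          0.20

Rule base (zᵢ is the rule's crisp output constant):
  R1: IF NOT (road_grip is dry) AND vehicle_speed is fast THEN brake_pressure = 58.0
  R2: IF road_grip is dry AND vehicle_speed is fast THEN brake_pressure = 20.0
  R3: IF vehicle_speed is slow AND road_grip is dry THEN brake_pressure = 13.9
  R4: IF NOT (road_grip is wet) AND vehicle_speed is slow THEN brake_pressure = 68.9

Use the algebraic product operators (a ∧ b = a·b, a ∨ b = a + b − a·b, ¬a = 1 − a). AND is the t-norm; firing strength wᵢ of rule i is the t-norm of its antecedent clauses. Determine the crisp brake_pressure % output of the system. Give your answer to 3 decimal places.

32.420

R1 (z=58.0): ¬dry=1−0.79=0.21, fast=0.59; AND[a·b] → w = 0.1239
R2 (z=20.0): dry=0.79, fast=0.59; AND[a·b] → w = 0.4661
R3 (z=13.9): slow=0.18, dry=0.79; AND[a·b] → w = 0.1422
R4 (z=68.9): ¬wet=1−0.20=0.80, slow=0.18; AND[a·b] → w = 0.1440
Weighted average = (0.1239·58.0 + 0.4661·20.0 + 0.1422·13.9 + 0.1440·68.9) / (0.1239 + 0.4661 + 0.1422 + 0.1440)
  = 28.4064 / 0.8762 = 32.420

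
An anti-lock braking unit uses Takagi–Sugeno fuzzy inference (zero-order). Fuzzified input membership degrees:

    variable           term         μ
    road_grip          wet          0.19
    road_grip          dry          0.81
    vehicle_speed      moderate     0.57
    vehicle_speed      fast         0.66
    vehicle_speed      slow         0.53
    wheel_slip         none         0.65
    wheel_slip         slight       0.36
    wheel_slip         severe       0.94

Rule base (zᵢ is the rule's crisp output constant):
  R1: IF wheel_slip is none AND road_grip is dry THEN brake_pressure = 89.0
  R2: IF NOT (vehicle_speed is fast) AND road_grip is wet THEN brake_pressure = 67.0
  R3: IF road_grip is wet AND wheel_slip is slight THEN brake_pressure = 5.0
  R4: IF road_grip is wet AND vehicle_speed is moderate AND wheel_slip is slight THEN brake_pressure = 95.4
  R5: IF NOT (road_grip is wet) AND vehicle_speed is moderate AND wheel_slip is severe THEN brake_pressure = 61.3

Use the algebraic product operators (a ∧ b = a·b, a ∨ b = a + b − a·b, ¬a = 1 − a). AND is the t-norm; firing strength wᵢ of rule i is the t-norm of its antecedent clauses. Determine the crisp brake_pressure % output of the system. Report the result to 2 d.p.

R1 (z=89.0): none=0.65, dry=0.81; AND[a·b] → w = 0.5265
R2 (z=67.0): ¬fast=1−0.66=0.34, wet=0.19; AND[a·b] → w = 0.0646
R3 (z=5.0): wet=0.19, slight=0.36; AND[a·b] → w = 0.0684
R4 (z=95.4): wet=0.19, moderate=0.57, slight=0.36; AND[a·b] → w = 0.0390
R5 (z=61.3): ¬wet=1−0.19=0.81, moderate=0.57, severe=0.94; AND[a·b] → w = 0.4340
Weighted average = (0.5265·89.0 + 0.0646·67.0 + 0.0684·5.0 + 0.0390·95.4 + 0.4340·61.3) / (0.5265 + 0.0646 + 0.0684 + 0.0390 + 0.4340)
  = 81.8522 / 1.1325 = 72.28

72.28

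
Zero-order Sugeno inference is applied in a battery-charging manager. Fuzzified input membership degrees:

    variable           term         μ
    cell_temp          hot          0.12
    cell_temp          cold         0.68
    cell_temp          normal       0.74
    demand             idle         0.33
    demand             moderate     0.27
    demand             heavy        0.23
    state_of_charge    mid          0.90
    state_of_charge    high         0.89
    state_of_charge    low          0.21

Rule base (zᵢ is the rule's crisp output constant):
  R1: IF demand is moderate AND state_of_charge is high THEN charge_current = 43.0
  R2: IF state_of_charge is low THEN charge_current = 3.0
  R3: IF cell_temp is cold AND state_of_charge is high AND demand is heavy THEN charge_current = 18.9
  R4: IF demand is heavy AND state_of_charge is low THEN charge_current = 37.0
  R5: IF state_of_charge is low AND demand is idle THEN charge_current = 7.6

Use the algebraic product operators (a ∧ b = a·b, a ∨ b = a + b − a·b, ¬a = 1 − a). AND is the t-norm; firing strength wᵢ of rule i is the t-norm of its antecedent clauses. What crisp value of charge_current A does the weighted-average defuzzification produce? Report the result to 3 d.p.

R1 (z=43.0): moderate=0.27, high=0.89; AND[a·b] → w = 0.2403
R2 (z=3.0): low=0.21 → w = 0.2100
R3 (z=18.9): cold=0.68, high=0.89, heavy=0.23; AND[a·b] → w = 0.1392
R4 (z=37.0): heavy=0.23, low=0.21; AND[a·b] → w = 0.0483
R5 (z=7.6): low=0.21, idle=0.33; AND[a·b] → w = 0.0693
Weighted average = (0.2403·43.0 + 0.2100·3.0 + 0.1392·18.9 + 0.0483·37.0 + 0.0693·7.6) / (0.2403 + 0.2100 + 0.1392 + 0.0483 + 0.0693)
  = 15.9075 / 0.7071 = 22.497

22.497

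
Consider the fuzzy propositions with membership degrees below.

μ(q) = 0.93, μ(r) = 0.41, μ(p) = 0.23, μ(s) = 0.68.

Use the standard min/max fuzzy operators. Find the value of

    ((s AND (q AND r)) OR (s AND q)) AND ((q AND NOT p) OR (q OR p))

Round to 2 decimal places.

0.68

q AND r = min(a, b) on (0.93, 0.41) = 0.41
s AND (q AND r) = min(a, b) on (0.68, 0.41) = 0.41
s AND q = min(a, b) on (0.68, 0.93) = 0.68
(s AND (q AND r)) OR (s AND q) = max(a, b) on (0.41, 0.68) = 0.68
NOT p = 1 − 0.23 = 0.77
q AND NOT p = min(a, b) on (0.93, 0.77) = 0.77
q OR p = max(a, b) on (0.93, 0.23) = 0.93
(q AND NOT p) OR (q OR p) = max(a, b) on (0.77, 0.93) = 0.93
((s AND (q AND r)) OR (s AND q)) AND ((q AND NOT p) OR (q OR p)) = min(a, b) on (0.68, 0.93) = 0.68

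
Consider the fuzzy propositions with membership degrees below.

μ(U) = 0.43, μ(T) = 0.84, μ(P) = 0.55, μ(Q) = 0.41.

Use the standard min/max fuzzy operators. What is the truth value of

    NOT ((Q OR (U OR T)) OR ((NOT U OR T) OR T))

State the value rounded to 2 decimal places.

0.16

U OR T = max(a, b) on (0.43, 0.84) = 0.84
Q OR (U OR T) = max(a, b) on (0.41, 0.84) = 0.84
NOT U = 1 − 0.43 = 0.57
NOT U OR T = max(a, b) on (0.57, 0.84) = 0.84
(NOT U OR T) OR T = max(a, b) on (0.84, 0.84) = 0.84
(Q OR (U OR T)) OR ((NOT U OR T) OR T) = max(a, b) on (0.84, 0.84) = 0.84
NOT ((Q OR (U OR T)) OR ((NOT U OR T) OR T)) = 1 − 0.84 = 0.16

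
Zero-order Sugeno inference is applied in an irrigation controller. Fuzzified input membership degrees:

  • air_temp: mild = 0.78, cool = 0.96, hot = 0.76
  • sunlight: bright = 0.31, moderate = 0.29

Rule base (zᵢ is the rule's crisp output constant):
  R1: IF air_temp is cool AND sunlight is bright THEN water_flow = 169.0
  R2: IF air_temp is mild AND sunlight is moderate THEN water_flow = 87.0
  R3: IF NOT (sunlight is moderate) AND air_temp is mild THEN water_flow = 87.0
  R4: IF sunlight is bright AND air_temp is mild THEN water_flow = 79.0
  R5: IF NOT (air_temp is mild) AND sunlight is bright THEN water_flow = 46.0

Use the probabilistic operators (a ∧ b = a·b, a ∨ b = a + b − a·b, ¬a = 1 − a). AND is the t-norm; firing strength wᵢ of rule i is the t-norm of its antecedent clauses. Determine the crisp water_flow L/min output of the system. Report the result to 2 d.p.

101.18

R1 (z=169.0): cool=0.96, bright=0.31; AND[a·b] → w = 0.2976
R2 (z=87.0): mild=0.78, moderate=0.29; AND[a·b] → w = 0.2262
R3 (z=87.0): ¬moderate=1−0.29=0.71, mild=0.78; AND[a·b] → w = 0.5538
R4 (z=79.0): bright=0.31, mild=0.78; AND[a·b] → w = 0.2418
R5 (z=46.0): ¬mild=1−0.78=0.22, bright=0.31; AND[a·b] → w = 0.0682
Weighted average = (0.2976·169.0 + 0.2262·87.0 + 0.5538·87.0 + 0.2418·79.0 + 0.0682·46.0) / (0.2976 + 0.2262 + 0.5538 + 0.2418 + 0.0682)
  = 140.3938 / 1.3876 = 101.18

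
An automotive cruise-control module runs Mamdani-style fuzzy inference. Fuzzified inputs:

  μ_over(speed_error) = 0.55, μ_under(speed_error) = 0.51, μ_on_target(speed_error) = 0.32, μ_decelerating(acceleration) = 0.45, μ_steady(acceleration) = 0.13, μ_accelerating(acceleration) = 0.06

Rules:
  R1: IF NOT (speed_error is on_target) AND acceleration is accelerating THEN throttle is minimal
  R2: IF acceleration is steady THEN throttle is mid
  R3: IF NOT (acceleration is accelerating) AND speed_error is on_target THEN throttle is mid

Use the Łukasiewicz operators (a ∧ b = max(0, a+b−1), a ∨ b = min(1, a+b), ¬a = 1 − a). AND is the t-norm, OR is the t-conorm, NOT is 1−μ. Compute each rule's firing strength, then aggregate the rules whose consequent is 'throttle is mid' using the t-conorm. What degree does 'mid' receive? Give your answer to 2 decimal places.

0.39

R1: ¬on_target=1−0.32=0.68, accelerating=0.06; AND[max(0, a+b−1)] → w = 0.00
R2: steady=0.13 → w = 0.13
R3: ¬accelerating=1−0.06=0.94, on_target=0.32; AND[max(0, a+b−1)] → w = 0.26
Rules with consequent 'mid': {R2, R3} → strengths 0.13, 0.26
Aggregate via t-conorm [min(1, a+b)]: 0.39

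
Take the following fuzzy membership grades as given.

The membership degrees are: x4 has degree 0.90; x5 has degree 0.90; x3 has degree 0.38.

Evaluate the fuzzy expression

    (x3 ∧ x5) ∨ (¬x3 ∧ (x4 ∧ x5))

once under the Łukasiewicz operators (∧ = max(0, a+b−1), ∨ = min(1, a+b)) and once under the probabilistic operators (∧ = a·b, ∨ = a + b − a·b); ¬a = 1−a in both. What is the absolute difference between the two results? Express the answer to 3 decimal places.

Under Łukasiewicz:
  x3 ∧ x5 = max(0, a+b−1) on (0.38, 0.90) = 0.28
  ¬x3 = 1 − 0.38 = 0.62
  x4 ∧ x5 = max(0, a+b−1) on (0.90, 0.90) = 0.80
  ¬x3 ∧ (x4 ∧ x5) = max(0, a+b−1) on (0.62, 0.80) = 0.42
  (x3 ∧ x5) ∨ (¬x3 ∧ (x4 ∧ x5)) = min(1, a+b) on (0.28, 0.42) = 0.70
  → value = 0.7000
Under probabilistic:
  x3 ∧ x5 = a·b on (0.3800, 0.9000) = 0.3420
  ¬x3 = 1 − 0.3800 = 0.6200
  x4 ∧ x5 = a·b on (0.9000, 0.9000) = 0.8100
  ¬x3 ∧ (x4 ∧ x5) = a·b on (0.6200, 0.8100) = 0.5022
  (x3 ∧ x5) ∨ (¬x3 ∧ (x4 ∧ x5)) = a + b − a·b on (0.3420, 0.5022) = 0.6724
  → value = 0.6724
|0.7000 − 0.6724| = 0.028

0.028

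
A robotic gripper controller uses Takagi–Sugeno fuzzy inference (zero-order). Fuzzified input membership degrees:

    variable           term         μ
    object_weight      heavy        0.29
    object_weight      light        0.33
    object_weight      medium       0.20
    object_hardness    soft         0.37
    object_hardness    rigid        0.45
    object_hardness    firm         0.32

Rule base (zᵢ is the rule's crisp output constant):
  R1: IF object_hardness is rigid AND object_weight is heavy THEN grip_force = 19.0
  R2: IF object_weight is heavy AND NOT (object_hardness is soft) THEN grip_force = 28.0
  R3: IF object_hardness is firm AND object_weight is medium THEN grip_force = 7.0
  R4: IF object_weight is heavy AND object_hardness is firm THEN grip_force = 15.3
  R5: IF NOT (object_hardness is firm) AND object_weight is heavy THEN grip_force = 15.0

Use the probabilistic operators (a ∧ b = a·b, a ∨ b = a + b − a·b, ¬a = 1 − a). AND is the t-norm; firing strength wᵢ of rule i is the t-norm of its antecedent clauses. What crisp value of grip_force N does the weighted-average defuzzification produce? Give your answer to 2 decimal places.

18.62

R1 (z=19.0): rigid=0.45, heavy=0.29; AND[a·b] → w = 0.1305
R2 (z=28.0): heavy=0.29, ¬soft=1−0.37=0.63; AND[a·b] → w = 0.1827
R3 (z=7.0): firm=0.32, medium=0.20; AND[a·b] → w = 0.0640
R4 (z=15.3): heavy=0.29, firm=0.32; AND[a·b] → w = 0.0928
R5 (z=15.0): ¬firm=1−0.32=0.68, heavy=0.29; AND[a·b] → w = 0.1972
Weighted average = (0.1305·19.0 + 0.1827·28.0 + 0.0640·7.0 + 0.0928·15.3 + 0.1972·15.0) / (0.1305 + 0.1827 + 0.0640 + 0.0928 + 0.1972)
  = 12.4209 / 0.6672 = 18.62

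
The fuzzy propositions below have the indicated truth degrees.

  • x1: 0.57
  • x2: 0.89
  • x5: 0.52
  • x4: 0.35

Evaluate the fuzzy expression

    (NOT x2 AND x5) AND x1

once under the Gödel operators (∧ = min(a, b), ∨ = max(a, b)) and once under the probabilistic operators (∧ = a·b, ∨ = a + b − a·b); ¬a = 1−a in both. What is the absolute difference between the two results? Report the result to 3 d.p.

Under Gödel:
  NOT x2 = 1 − 0.89 = 0.11
  NOT x2 AND x5 = min(a, b) on (0.11, 0.52) = 0.11
  (NOT x2 AND x5) AND x1 = min(a, b) on (0.11, 0.57) = 0.11
  → value = 0.1100
Under probabilistic:
  NOT x2 = 1 − 0.8900 = 0.1100
  NOT x2 AND x5 = a·b on (0.1100, 0.5200) = 0.0572
  (NOT x2 AND x5) AND x1 = a·b on (0.0572, 0.5700) = 0.0326
  → value = 0.0326
|0.1100 − 0.0326| = 0.077

0.077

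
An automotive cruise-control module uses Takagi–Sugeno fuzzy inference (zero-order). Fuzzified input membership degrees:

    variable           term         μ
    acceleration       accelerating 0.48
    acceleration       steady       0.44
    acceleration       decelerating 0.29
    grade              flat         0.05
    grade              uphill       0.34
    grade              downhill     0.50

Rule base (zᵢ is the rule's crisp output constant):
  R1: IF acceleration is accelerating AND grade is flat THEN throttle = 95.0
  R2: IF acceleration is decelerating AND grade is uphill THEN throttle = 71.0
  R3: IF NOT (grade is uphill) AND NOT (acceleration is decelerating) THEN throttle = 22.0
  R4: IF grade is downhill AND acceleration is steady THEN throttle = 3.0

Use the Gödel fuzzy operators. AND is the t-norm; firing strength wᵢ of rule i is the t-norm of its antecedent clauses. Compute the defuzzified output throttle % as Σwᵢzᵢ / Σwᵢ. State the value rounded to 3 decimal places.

28.597

R1 (z=95.0): accelerating=0.48, flat=0.05; AND[min(a, b)] → w = 0.05
R2 (z=71.0): decelerating=0.29, uphill=0.34; AND[min(a, b)] → w = 0.29
R3 (z=22.0): ¬uphill=1−0.34=0.66, ¬decelerating=1−0.29=0.71; AND[min(a, b)] → w = 0.66
R4 (z=3.0): downhill=0.50, steady=0.44; AND[min(a, b)] → w = 0.44
Weighted average = (0.05·95.0 + 0.29·71.0 + 0.66·22.0 + 0.44·3.0) / (0.05 + 0.29 + 0.66 + 0.44)
  = 41.1800 / 1.4400 = 28.597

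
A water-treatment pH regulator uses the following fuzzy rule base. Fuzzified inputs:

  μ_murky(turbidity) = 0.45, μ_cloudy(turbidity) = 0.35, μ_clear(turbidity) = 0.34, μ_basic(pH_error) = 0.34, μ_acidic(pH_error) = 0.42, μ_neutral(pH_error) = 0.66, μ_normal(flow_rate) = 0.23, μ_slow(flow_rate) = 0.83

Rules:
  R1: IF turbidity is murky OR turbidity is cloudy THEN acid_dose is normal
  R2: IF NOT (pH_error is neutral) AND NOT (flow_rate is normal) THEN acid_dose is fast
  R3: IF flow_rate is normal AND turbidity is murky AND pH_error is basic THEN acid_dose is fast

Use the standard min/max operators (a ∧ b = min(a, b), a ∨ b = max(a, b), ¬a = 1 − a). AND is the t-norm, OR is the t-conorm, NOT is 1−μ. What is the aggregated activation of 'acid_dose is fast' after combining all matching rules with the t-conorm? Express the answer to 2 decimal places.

R1: murky=0.45, cloudy=0.35; OR[max(a, b)] → w = 0.45
R2: ¬neutral=1−0.66=0.34, ¬normal=1−0.23=0.77; AND[min(a, b)] → w = 0.34
R3: normal=0.23, murky=0.45, basic=0.34; AND[min(a, b)] → w = 0.23
Rules with consequent 'fast': {R2, R3} → strengths 0.34, 0.23
Aggregate via t-conorm [max(a, b)]: 0.34

0.34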